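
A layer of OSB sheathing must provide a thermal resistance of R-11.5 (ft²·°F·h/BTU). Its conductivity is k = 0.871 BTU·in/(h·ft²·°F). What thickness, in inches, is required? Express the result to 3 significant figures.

10.0 in

L = R × k = 11.5 × 0.871 = 10.02 in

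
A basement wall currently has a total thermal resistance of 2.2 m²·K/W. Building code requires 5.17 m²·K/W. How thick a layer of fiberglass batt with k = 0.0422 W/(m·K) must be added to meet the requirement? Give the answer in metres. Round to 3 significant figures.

ΔR = 5.17 − 2.2 = 2.97 m²·K/W
L = ΔR × k = 2.97 × 0.0422 = 0.1253 m

0.125 m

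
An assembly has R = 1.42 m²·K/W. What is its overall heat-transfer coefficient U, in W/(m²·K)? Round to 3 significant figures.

0.704 W/(m²·K)

U = 1/R = 1/1.42 = 0.7042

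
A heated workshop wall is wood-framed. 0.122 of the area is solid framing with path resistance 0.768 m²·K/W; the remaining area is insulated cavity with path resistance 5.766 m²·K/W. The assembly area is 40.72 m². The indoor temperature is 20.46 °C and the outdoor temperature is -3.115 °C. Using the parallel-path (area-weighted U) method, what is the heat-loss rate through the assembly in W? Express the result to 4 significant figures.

U_eff = 0.878/5.766 + 0.122/0.768 = 0.15227 + 0.15885 = 0.31113
R_eff = 1/U_eff = 3.2141 m²·K/W
Q = 40.72 × (20.46 − (-3.115)) / 3.2141 = 298.67 W

298.7 W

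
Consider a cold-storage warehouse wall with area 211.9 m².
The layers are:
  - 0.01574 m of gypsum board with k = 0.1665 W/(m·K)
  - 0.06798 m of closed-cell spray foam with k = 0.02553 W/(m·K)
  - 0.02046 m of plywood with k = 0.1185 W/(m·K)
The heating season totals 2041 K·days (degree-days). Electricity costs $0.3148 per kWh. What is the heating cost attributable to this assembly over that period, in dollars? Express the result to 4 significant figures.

0.01574/0.1665 = 0.094535
0.06798/0.02553 = 2.6627
0.02046/0.1185 = 0.17266
R_total = 0.094535 + 2.6627 + 0.17266 = 2.9299 m²·K/W
E = A × HDD × 24 / R / 1000 = 211.9 × 2041 × 24 / 2.9299 / 1000 = 3542.6 kWh
Cost = 3542.6 × 0.3148 = $1115.2

1115 dollars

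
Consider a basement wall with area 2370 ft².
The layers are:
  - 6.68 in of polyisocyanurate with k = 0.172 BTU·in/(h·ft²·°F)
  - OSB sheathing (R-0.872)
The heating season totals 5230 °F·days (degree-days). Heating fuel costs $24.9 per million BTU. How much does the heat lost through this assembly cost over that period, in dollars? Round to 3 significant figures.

187 dollars

6.68/0.172 = 38.84
R_total = 38.84 + 0.872 = 39.71 ft²·°F·h/BTU
E = A × HDD × 24 / R = 2370 × 5230 × 24 / 39.71 = 7492000 BTU
Cost = 7492000/10⁶ × 24.9 = $186.5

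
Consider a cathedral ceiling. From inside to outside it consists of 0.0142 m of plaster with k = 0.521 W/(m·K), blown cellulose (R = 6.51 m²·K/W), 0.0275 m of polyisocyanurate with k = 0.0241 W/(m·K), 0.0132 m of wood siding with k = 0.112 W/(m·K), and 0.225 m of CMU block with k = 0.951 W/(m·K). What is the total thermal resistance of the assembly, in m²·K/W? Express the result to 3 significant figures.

8.03 m²·K/W

0.0142/0.521 = 0.02726
0.0275/0.0241 = 1.141
0.0132/0.112 = 0.1179
0.225/0.951 = 0.2366
R_total = 0.02726 + 6.51 + 1.141 + 0.1179 + 0.2366 = 8.033 m²·K/W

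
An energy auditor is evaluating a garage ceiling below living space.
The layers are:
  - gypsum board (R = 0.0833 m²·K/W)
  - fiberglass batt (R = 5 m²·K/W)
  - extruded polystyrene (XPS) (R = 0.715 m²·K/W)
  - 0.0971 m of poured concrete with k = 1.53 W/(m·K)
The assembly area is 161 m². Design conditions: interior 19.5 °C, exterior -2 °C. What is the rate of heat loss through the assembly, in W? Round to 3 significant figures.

591 W

0.0971/1.53 = 0.06346
R_total = 0.0833 + 5 + 0.715 + 0.06346 = 5.862 m²·K/W
Q = A·ΔT/R = 161 × (19.5 − (-2)) / 5.862 = 590.5 W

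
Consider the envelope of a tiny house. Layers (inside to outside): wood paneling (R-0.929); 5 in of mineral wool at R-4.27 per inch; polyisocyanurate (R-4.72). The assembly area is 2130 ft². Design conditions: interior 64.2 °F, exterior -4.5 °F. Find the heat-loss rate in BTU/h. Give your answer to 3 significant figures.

5 × 4.27 = 21.35
R_total = 0.929 + 21.35 + 4.72 = 27 ft²·°F·h/BTU
Q = A·ΔT/R = 2130 × (64.2 − (-4.5)) / 27 = 5420 BTU/h

5420 BTU/h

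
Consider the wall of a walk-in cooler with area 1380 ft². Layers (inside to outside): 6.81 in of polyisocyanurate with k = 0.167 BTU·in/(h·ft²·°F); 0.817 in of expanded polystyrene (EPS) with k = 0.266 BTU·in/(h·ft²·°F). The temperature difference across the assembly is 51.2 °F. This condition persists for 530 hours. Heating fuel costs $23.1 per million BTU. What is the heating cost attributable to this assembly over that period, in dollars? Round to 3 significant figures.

19.7 dollars

6.81/0.167 = 40.78
0.817/0.266 = 3.071
R_total = 40.78 + 3.071 = 43.85 ft²·°F·h/BTU
Q = 1380 × 51.2 / 43.85 = 1611 BTU/h
E = 1611 × 530 = 854000 BTU
Cost = 854000/10⁶ × 23.1 = $19.73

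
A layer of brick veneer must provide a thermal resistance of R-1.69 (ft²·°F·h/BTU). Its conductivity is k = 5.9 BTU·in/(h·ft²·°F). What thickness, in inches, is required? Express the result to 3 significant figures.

9.97 in

L = R × k = 1.69 × 5.9 = 9.971 in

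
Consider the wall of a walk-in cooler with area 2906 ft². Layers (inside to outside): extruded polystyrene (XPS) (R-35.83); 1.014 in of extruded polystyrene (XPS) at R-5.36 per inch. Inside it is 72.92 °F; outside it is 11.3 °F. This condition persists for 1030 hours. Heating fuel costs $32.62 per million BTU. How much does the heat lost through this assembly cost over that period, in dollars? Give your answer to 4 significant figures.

145.8 dollars

1.014 × 5.36 = 5.435
R_total = 35.83 + 5.435 = 41.265 ft²·°F·h/BTU
Q = 2906 × (72.92 − 11.3) / 41.265 = 4339.5 BTU/h
E = 4339.5 × 1030 = 4469600 BTU
Cost = 4469600/10⁶ × 32.62 = $145.8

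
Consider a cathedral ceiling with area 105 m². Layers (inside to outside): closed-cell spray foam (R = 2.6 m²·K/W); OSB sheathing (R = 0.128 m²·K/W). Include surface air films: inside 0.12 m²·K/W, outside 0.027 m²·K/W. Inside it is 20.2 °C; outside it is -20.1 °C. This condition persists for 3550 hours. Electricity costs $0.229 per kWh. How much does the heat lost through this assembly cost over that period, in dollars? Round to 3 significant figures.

1200 dollars

R_total = 0.12 + 2.6 + 0.128 + 0.027 = 2.875 m²·K/W
Q = 105 × (20.2 − (-20.1)) / 2.875 = 1472 W
E = 1472 W × 3550 h / 1000 = 5225 kWh
Cost = 5225 × 0.229 = $1197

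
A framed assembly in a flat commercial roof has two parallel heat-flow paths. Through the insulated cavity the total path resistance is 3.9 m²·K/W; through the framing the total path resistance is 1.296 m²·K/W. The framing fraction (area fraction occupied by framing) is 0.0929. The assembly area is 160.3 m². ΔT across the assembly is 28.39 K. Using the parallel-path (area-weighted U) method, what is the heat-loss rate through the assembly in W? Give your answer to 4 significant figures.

1385 W

U_eff = 0.9071/3.9 + 0.0929/1.296 = 0.23259 + 0.071682 = 0.30427
R_eff = 1/U_eff = 3.2865 m²·K/W
Q = 160.3 × 28.39 / 3.2865 = 1384.7 W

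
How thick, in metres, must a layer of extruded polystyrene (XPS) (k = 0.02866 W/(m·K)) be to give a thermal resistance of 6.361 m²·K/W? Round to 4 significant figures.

0.1823 m

L = R·k = 6.361 × 0.02866 = 0.18231 m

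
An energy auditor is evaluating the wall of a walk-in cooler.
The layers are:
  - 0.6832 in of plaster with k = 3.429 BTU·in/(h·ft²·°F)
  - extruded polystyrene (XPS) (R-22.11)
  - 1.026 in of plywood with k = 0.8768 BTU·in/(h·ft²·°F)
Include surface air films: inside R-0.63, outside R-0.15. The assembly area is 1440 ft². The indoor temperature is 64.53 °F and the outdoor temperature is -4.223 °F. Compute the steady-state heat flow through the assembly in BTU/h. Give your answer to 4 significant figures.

0.6832/3.429 = 0.19924
1.026/0.8768 = 1.1702
R_total = 0.63 + 0.19924 + 22.11 + 1.1702 + 0.15 = 24.259 ft²·°F·h/BTU
Q = A·ΔT/R = 1440 × (64.53 − (-4.223)) / 24.259 = 4081.1 BTU/h

4081 BTU/h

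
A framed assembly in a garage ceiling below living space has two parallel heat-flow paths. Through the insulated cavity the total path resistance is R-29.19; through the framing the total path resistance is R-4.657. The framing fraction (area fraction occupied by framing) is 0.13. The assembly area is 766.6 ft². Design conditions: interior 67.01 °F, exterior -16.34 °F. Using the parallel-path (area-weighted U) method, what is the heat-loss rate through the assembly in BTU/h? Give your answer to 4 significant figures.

U_eff = 0.87/29.19 + 0.13/4.657 = 0.029805 + 0.027915 = 0.05772
R_eff = 1/U_eff = 17.325 ft²·°F·h/BTU
Q = 766.6 × (67.01 − (-16.34)) / 17.325 = 3688.1 BTU/h

3688 BTU/h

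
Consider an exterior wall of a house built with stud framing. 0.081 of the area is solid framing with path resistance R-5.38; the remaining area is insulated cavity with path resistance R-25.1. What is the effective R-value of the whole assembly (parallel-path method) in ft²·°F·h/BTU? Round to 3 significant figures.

U_eff = 0.919/25.1 + 0.081/5.38 = 0.03661 + 0.01506 = 0.05167
R_eff = 1/U_eff = 19.35 ft²·°F·h/BTU

19.4 ft²·°F·h/BTU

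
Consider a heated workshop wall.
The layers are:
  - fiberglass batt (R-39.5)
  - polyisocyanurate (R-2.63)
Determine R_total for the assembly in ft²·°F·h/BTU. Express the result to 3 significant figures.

42.1 ft²·°F·h/BTU

R_total = 39.5 + 2.63 = 42.13 ft²·°F·h/BTU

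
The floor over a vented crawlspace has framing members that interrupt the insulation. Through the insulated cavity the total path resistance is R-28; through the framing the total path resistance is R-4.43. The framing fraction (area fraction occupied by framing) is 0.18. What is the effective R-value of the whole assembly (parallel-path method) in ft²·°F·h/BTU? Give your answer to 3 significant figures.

U_eff = 0.82/28 + 0.18/4.43 = 0.02929 + 0.04063 = 0.06992
R_eff = 1/U_eff = 14.3 ft²·°F·h/BTU

14.3 ft²·°F·h/BTU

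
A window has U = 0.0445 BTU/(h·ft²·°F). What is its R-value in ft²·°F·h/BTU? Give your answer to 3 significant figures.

R = 1/U = 1/0.0445 = 22.47

22.5 ft²·°F·h/BTU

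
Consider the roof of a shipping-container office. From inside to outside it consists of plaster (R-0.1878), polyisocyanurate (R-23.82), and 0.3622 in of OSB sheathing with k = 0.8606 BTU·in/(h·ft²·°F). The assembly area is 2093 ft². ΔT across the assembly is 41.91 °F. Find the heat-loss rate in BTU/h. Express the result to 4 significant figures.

3591 BTU/h

0.3622/0.8606 = 0.42087
R_total = 0.1878 + 23.82 + 0.42087 = 24.429 ft²·°F·h/BTU
Q = A·ΔT/R = 2093 × 41.91 / 24.429 = 3590.8 BTU/h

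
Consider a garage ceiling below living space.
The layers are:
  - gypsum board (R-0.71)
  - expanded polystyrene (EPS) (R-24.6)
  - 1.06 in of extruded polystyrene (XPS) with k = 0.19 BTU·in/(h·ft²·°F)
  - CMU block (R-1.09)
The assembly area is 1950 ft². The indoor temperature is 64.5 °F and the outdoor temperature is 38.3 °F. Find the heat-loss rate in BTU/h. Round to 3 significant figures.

1600 BTU/h

1.06/0.19 = 5.579
R_total = 0.71 + 24.6 + 5.579 + 1.09 = 31.98 ft²·°F·h/BTU
Q = A·ΔT/R = 1950 × (64.5 − 38.3) / 31.98 = 1598 BTU/h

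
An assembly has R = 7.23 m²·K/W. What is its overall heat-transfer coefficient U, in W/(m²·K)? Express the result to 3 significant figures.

0.138 W/(m²·K)

U = 1/R = 1/7.23 = 0.1383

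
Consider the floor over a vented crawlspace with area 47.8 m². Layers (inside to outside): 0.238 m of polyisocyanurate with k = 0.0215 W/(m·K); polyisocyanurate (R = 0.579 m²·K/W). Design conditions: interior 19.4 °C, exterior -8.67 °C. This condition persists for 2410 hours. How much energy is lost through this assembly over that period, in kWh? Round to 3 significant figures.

0.238/0.0215 = 11.07
R_total = 11.07 + 0.579 = 11.65 m²·K/W
Q = 47.8 × (19.4 − (-8.67)) / 11.65 = 115.2 W
E = 115.2 W × 2410 h / 1000 = 277.6 kWh

278 kWh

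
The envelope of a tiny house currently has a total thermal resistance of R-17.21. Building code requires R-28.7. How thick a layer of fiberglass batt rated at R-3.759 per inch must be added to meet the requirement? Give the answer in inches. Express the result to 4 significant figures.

3.057 in

ΔR = 28.7 − 17.21 = 11.49 ft²·°F·h/BTU
L = ΔR / (R/in) = 11.49/3.759 = 3.0567 in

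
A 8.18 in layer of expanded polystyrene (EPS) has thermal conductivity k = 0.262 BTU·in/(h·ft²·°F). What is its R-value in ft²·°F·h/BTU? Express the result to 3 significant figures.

R = L/k = 8.18/0.262 = 31.22 ft²·°F·h/BTU

31.2 ft²·°F·h/BTU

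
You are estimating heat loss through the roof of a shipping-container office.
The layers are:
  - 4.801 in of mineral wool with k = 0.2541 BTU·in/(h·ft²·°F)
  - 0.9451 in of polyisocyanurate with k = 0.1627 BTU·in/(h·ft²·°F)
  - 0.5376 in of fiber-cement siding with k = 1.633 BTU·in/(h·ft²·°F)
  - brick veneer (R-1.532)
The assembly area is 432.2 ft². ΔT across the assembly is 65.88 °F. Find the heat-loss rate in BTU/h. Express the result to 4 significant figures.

1072 BTU/h

4.801/0.2541 = 18.894
0.9451/0.1627 = 5.8089
0.5376/1.633 = 0.32921
R_total = 18.894 + 5.8089 + 0.32921 + 1.532 = 26.564 ft²·°F·h/BTU
Q = A·ΔT/R = 432.2 × 65.88 / 26.564 = 1071.9 BTU/h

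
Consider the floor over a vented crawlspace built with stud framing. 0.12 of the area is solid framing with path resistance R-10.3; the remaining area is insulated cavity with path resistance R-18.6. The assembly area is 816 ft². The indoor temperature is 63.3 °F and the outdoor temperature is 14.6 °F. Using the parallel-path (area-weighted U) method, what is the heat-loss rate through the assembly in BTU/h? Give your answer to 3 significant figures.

U_eff = 0.88/18.6 + 0.12/10.3 = 0.04731 + 0.01165 = 0.05896
R_eff = 1/U_eff = 16.96 ft²·°F·h/BTU
Q = 816 × (63.3 − 14.6) / 16.96 = 2343 BTU/h

2340 BTU/h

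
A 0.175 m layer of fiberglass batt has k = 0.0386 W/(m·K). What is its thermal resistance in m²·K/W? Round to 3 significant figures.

4.53 m²·K/W

R = L/k = 0.175/0.0386 = 4.534 m²·K/W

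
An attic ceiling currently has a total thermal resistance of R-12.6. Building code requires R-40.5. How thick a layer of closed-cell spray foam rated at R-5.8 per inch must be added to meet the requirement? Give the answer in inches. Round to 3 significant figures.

4.81 in

ΔR = 40.5 − 12.6 = 27.9 ft²·°F·h/BTU
L = ΔR / (R/in) = 27.9/5.8 = 4.81 in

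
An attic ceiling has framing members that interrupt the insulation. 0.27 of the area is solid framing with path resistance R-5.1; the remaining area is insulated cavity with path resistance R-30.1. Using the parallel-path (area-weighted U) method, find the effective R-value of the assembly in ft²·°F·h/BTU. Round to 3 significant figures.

13.0 ft²·°F·h/BTU

U_eff = 0.73/30.1 + 0.27/5.1 = 0.02425 + 0.05294 = 0.07719
R_eff = 1/U_eff = 12.95 ft²·°F·h/BTU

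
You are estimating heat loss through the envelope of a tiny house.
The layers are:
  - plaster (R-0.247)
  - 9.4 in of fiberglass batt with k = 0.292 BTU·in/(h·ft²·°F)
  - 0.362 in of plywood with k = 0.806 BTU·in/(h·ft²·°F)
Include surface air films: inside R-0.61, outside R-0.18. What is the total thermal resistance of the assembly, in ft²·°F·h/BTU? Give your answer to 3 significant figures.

9.4/0.292 = 32.19
0.362/0.806 = 0.4491
R_total = 0.61 + 0.247 + 32.19 + 0.4491 + 0.18 = 33.68 ft²·°F·h/BTU

33.7 ft²·°F·h/BTU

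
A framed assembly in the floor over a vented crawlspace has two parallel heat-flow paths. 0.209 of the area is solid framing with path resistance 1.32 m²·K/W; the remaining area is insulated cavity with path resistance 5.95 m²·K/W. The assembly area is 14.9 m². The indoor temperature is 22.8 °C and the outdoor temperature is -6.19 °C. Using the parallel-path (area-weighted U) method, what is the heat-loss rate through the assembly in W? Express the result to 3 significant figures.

U_eff = 0.791/5.95 + 0.209/1.32 = 0.1329 + 0.1583 = 0.2913
R_eff = 1/U_eff = 3.433 m²·K/W
Q = 14.9 × (22.8 − (-6.19)) / 3.433 = 125.8 W

126 W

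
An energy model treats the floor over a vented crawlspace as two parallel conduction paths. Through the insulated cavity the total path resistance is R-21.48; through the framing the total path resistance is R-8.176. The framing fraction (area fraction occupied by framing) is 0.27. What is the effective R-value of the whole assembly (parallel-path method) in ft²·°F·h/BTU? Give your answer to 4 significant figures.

U_eff = 0.73/21.48 + 0.27/8.176 = 0.033985 + 0.033023 = 0.067009
R_eff = 1/U_eff = 14.923 ft²·°F·h/BTU

14.92 ft²·°F·h/BTU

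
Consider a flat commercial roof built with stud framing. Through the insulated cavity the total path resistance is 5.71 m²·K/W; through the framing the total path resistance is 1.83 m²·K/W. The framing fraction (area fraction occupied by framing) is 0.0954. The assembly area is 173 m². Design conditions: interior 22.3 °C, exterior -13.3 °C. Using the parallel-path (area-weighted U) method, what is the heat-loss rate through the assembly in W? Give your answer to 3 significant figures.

1300 W

U_eff = 0.9046/5.71 + 0.0954/1.83 = 0.1584 + 0.05213 = 0.2106
R_eff = 1/U_eff = 4.749 m²·K/W
Q = 173 × (22.3 − (-13.3)) / 4.749 = 1297 W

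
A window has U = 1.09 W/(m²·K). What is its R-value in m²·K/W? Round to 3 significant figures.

0.917 m²·K/W

R = 1/U = 1/1.09 = 0.9174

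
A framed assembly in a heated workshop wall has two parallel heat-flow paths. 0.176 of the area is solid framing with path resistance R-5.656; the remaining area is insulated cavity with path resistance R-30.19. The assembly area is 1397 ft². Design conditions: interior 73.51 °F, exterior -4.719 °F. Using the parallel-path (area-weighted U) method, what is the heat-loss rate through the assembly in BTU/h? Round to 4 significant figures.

6384 BTU/h

U_eff = 0.824/30.19 + 0.176/5.656 = 0.027294 + 0.031117 = 0.058411
R_eff = 1/U_eff = 17.12 ft²·°F·h/BTU
Q = 1397 × (73.51 − (-4.719)) / 17.12 = 6383.5 BTU/h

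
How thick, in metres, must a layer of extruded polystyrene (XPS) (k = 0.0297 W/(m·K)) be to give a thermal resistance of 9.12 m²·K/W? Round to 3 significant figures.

L = R·k = 9.12 × 0.0297 = 0.2709 m

0.271 m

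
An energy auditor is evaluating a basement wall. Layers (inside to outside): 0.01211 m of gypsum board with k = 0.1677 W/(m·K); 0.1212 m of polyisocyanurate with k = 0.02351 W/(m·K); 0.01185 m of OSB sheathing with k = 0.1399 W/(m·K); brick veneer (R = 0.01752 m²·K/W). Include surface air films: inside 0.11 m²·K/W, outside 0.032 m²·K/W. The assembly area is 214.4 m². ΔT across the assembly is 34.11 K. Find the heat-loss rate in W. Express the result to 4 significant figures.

1337 W

0.01211/0.1677 = 0.072212
0.1212/0.02351 = 5.1553
0.01185/0.1399 = 0.084703
R_total = 0.11 + 0.072212 + 5.1553 + 0.084703 + 0.01752 + 0.032 = 5.4717 m²·K/W
Q = A·ΔT/R = 214.4 × 34.11 / 5.4717 = 1336.5 W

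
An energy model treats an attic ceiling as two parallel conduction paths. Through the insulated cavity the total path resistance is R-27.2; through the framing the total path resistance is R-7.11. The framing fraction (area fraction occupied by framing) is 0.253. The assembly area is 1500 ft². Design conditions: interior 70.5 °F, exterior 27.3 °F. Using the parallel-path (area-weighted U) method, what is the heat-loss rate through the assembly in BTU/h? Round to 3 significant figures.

4090 BTU/h

U_eff = 0.747/27.2 + 0.253/7.11 = 0.02746 + 0.03558 = 0.06305
R_eff = 1/U_eff = 15.86 ft²·°F·h/BTU
Q = 1500 × (70.5 − 27.3) / 15.86 = 4085 BTU/h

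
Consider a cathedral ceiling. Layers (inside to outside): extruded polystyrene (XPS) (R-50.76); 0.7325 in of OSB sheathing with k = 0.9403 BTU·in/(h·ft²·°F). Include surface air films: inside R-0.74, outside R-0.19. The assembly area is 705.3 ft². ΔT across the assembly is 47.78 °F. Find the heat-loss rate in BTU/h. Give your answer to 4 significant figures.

642.3 BTU/h

0.7325/0.9403 = 0.77901
R_total = 0.74 + 50.76 + 0.77901 + 0.19 = 52.469 ft²·°F·h/BTU
Q = A·ΔT/R = 705.3 × 47.78 / 52.469 = 642.27 BTU/h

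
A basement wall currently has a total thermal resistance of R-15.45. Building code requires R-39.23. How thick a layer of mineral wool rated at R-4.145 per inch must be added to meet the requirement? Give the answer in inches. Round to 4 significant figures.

ΔR = 39.23 − 15.45 = 23.78 ft²·°F·h/BTU
L = ΔR / (R/in) = 23.78/4.145 = 5.737 in

5.737 in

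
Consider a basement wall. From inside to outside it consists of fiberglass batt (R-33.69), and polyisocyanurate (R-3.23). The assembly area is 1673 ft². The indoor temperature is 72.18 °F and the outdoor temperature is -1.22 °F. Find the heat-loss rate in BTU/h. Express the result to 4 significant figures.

3326 BTU/h

R_total = 33.69 + 3.23 = 36.92 ft²·°F·h/BTU
Q = A·ΔT/R = 1673 × (72.18 − (-1.22)) / 36.92 = 3326.1 BTU/h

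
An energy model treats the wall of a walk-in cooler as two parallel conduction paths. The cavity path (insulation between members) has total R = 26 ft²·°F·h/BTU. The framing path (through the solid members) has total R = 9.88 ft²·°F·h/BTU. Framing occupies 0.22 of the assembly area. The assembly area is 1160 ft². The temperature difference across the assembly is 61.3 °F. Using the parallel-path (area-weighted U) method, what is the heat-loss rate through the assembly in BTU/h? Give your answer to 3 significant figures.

U_eff = 0.78/26 + 0.22/9.88 = 0.03 + 0.02227 = 0.05227
R_eff = 1/U_eff = 19.13 ft²·°F·h/BTU
Q = 1160 × 61.3 / 19.13 = 3717 BTU/h

3720 BTU/h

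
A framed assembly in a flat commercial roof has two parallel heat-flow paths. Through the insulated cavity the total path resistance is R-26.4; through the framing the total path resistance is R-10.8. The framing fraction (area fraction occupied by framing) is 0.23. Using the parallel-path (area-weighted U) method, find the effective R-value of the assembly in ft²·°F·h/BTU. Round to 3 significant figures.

U_eff = 0.77/26.4 + 0.23/10.8 = 0.02917 + 0.0213 = 0.05046
R_eff = 1/U_eff = 19.82 ft²·°F·h/BTU

19.8 ft²·°F·h/BTU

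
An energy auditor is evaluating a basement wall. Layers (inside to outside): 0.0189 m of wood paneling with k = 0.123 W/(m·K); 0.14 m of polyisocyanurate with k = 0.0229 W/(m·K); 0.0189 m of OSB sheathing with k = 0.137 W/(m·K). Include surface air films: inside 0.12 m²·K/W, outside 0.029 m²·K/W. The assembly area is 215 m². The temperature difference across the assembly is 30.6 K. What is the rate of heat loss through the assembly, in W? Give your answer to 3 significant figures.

0.0189/0.123 = 0.1537
0.14/0.0229 = 6.114
0.0189/0.137 = 0.138
R_total = 0.12 + 0.1537 + 6.114 + 0.138 + 0.029 = 6.554 m²·K/W
Q = A·ΔT/R = 215 × 30.6 / 6.554 = 1004 W

1000 W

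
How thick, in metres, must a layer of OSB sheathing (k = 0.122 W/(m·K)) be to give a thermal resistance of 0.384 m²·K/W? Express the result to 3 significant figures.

0.0468 m

L = R·k = 0.384 × 0.122 = 0.04685 m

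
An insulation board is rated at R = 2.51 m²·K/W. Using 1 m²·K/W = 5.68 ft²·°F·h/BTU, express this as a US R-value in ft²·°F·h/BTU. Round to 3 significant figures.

R_US = 2.51 × 5.68 = 14.26

14.3 ft²·°F·h/BTU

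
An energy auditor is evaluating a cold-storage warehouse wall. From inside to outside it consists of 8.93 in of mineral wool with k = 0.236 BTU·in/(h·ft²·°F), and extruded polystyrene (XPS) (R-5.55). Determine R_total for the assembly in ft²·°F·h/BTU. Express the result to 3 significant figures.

8.93/0.236 = 37.84
R_total = 37.84 + 5.55 = 43.39 ft²·°F·h/BTU

43.4 ft²·°F·h/BTU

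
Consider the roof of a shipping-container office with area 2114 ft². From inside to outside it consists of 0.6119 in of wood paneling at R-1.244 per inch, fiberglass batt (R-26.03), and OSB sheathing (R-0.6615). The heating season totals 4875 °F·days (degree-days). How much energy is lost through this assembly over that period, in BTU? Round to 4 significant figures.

9010000 BTU

0.6119 × 1.244 = 0.7612
R_total = 0.7612 + 26.03 + 0.6615 = 27.453 ft²·°F·h/BTU
E = A × HDD × 24 / R = 2114 × 4875 × 24 / 27.453 = 9009600 BTU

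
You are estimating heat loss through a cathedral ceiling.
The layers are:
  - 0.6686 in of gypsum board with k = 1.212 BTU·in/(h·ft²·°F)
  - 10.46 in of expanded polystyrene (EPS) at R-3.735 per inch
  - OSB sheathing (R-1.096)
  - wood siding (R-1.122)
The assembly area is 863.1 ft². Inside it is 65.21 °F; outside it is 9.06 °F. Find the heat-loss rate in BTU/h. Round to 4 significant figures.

0.6686/1.212 = 0.55165
10.46 × 3.735 = 39.068
R_total = 0.55165 + 39.068 + 1.096 + 1.122 = 41.838 ft²·°F·h/BTU
Q = A·ΔT/R = 863.1 × (65.21 − 9.06) / 41.838 = 1158.4 BTU/h

1158 BTU/h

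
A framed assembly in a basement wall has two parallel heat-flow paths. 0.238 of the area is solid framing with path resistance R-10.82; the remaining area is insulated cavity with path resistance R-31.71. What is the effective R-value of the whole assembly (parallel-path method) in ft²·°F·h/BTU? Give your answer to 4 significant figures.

21.73 ft²·°F·h/BTU

U_eff = 0.762/31.71 + 0.238/10.82 = 0.02403 + 0.021996 = 0.046027
R_eff = 1/U_eff = 21.727 ft²·°F·h/BTU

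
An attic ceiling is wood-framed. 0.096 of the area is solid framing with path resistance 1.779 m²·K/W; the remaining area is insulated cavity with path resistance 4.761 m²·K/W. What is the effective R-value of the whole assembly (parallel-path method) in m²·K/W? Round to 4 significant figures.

U_eff = 0.904/4.761 + 0.096/1.779 = 0.18988 + 0.053963 = 0.24384
R_eff = 1/U_eff = 4.1011 m²·K/W

4.101 m²·K/W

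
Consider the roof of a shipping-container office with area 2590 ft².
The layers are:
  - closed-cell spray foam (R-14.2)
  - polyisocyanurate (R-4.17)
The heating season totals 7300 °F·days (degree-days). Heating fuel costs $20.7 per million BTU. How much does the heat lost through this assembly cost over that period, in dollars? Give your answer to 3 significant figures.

511 dollars

R_total = 14.2 + 4.17 = 18.37 ft²·°F·h/BTU
E = A × HDD × 24 / R = 2590 × 7300 × 24 / 18.37 = 24700000 BTU
Cost = 24700000/10⁶ × 20.7 = $511.3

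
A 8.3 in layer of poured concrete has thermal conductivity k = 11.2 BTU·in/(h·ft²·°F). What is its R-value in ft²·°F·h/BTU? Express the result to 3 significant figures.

R = L/k = 8.3/11.2 = 0.7411 ft²·°F·h/BTU

0.741 ft²·°F·h/BTU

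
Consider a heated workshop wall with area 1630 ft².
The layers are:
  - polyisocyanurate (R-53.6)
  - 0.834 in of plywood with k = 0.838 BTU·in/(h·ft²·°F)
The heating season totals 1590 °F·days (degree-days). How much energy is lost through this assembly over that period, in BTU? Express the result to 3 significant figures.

1140000 BTU

0.834/0.838 = 0.9952
R_total = 53.6 + 0.9952 = 54.6 ft²·°F·h/BTU
E = A × HDD × 24 / R = 1630 × 1590 × 24 / 54.6 = 1139000 BTU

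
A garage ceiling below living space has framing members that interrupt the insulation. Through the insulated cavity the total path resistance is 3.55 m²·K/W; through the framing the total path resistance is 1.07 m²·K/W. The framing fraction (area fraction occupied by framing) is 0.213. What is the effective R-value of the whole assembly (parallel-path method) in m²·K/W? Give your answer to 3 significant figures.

2.38 m²·K/W

U_eff = 0.787/3.55 + 0.213/1.07 = 0.2217 + 0.1991 = 0.4208
R_eff = 1/U_eff = 2.377 m²·K/W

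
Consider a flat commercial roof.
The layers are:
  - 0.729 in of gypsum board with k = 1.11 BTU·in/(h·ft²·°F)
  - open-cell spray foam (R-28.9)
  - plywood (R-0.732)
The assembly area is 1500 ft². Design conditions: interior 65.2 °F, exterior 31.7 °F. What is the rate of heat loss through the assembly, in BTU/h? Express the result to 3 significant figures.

1660 BTU/h

0.729/1.11 = 0.6568
R_total = 0.6568 + 28.9 + 0.732 = 30.29 ft²·°F·h/BTU
Q = A·ΔT/R = 1500 × (65.2 − 31.7) / 30.29 = 1659 BTU/h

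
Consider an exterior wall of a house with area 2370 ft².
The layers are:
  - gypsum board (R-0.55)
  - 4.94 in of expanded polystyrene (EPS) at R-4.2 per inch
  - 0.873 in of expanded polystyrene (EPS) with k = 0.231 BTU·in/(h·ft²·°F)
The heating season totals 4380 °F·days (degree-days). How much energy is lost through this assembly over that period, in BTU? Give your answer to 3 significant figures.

4.94 × 4.2 = 20.75
0.873/0.231 = 3.779
R_total = 0.55 + 20.75 + 3.779 = 25.08 ft²·°F·h/BTU
E = A × HDD × 24 / R = 2370 × 4380 × 24 / 25.08 = 9935000 BTU

9930000 BTU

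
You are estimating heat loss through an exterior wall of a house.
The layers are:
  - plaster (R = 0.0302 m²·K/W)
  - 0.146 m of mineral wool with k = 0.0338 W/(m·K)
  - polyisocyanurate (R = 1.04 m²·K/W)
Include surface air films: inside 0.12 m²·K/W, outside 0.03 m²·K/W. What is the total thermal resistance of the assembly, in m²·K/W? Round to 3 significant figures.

5.54 m²·K/W

0.146/0.0338 = 4.32
R_total = 0.12 + 0.0302 + 4.32 + 1.04 + 0.03 = 5.54 m²·K/W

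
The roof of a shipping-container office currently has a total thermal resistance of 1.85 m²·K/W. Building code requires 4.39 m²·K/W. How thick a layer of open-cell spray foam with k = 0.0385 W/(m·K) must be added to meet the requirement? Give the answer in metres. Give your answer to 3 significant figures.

ΔR = 4.39 − 1.85 = 2.54 m²·K/W
L = ΔR × k = 2.54 × 0.0385 = 0.09779 m

0.0978 m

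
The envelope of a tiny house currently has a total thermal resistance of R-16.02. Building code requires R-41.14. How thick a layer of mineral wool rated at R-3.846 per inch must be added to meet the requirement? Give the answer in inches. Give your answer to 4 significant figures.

6.531 in

ΔR = 41.14 − 16.02 = 25.12 ft²·°F·h/BTU
L = ΔR / (R/in) = 25.12/3.846 = 6.5315 in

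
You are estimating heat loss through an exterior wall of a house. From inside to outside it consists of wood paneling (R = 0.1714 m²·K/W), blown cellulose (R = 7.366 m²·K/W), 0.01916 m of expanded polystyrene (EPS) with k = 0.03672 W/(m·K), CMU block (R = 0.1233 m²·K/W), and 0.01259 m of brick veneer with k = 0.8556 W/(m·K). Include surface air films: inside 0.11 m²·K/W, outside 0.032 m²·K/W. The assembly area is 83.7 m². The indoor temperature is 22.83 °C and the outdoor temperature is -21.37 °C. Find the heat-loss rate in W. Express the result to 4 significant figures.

443.6 W

0.01916/0.03672 = 0.52179
0.01259/0.8556 = 0.014715
R_total = 0.11 + 0.1714 + 7.366 + 0.52179 + 0.1233 + 0.014715 + 0.032 = 8.3392 m²·K/W
Q = A·ΔT/R = 83.7 × (22.83 − (-21.37)) / 8.3392 = 443.63 W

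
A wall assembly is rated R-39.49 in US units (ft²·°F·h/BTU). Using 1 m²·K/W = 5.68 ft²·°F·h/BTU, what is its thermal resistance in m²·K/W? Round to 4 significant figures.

6.952 m²·K/W

R_SI = 39.49/5.68 = 6.9525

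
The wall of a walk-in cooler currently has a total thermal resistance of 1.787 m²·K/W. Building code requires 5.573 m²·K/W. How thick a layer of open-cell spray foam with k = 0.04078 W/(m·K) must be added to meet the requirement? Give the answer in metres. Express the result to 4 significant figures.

ΔR = 5.573 − 1.787 = 3.786 m²·K/W
L = ΔR × k = 3.786 × 0.04078 = 0.15439 m

0.1544 m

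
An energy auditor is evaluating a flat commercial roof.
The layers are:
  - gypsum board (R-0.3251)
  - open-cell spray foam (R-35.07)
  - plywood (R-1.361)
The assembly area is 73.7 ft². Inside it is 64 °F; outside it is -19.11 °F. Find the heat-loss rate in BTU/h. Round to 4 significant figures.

166.6 BTU/h

R_total = 0.3251 + 35.07 + 1.361 = 36.756 ft²·°F·h/BTU
Q = A·ΔT/R = 73.7 × (64 − (-19.11)) / 36.756 = 166.64 BTU/h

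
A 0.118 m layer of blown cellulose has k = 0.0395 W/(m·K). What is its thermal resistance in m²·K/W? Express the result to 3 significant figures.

R = L/k = 0.118/0.0395 = 2.987 m²·K/W

2.99 m²·K/W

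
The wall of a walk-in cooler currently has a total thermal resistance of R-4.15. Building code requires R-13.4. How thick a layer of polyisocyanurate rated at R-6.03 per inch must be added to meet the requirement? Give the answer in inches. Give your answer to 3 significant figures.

ΔR = 13.4 − 4.15 = 9.25 ft²·°F·h/BTU
L = ΔR / (R/in) = 9.25/6.03 = 1.534 in

1.53 in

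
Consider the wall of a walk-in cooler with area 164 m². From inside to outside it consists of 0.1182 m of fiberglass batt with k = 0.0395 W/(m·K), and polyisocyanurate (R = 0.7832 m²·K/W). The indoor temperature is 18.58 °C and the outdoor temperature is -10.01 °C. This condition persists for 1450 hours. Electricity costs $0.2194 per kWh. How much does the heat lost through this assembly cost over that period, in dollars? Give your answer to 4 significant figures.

395.1 dollars

0.1182/0.0395 = 2.9924
R_total = 2.9924 + 0.7832 = 3.7756 m²·K/W
Q = 164 × (18.58 − (-10.01)) / 3.7756 = 1241.9 W
E = 1241.9 W × 1450 h / 1000 = 1800.7 kWh
Cost = 1800.7 × 0.2194 = $395.07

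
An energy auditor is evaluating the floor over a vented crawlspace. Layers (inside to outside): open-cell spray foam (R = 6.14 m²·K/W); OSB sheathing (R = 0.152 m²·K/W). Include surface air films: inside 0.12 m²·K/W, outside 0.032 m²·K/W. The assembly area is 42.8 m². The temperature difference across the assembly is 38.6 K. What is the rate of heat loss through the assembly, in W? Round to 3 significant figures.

256 W

R_total = 0.12 + 6.14 + 0.152 + 0.032 = 6.444 m²·K/W
Q = A·ΔT/R = 42.8 × 38.6 / 6.444 = 256.4 W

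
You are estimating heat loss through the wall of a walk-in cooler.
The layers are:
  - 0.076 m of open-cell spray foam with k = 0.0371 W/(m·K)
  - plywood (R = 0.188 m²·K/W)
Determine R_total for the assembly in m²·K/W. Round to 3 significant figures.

0.076/0.0371 = 2.049
R_total = 2.049 + 0.188 = 2.237 m²·K/W

2.24 m²·K/W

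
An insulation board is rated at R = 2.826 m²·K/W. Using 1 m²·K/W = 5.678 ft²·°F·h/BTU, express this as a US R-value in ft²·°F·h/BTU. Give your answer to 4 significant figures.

16.05 ft²·°F·h/BTU

R_US = 2.826 × 5.678 = 16.046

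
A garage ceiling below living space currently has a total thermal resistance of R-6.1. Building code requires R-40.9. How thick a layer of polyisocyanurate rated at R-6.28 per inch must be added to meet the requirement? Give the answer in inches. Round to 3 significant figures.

ΔR = 40.9 − 6.1 = 34.8 ft²·°F·h/BTU
L = ΔR / (R/in) = 34.8/6.28 = 5.541 in

5.54 in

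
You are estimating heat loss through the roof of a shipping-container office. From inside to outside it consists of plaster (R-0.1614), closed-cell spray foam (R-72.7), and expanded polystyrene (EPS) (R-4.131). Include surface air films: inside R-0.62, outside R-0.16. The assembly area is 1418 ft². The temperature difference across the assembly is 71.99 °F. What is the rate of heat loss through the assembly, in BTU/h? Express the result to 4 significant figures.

R_total = 0.62 + 0.1614 + 72.7 + 4.131 + 0.16 = 77.772 ft²·°F·h/BTU
Q = A·ΔT/R = 1418 × 71.99 / 77.772 = 1312.6 BTU/h

1313 BTU/h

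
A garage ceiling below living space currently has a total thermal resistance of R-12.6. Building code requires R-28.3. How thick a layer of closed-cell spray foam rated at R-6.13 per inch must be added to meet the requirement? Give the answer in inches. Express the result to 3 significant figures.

ΔR = 28.3 − 12.6 = 15.7 ft²·°F·h/BTU
L = ΔR / (R/in) = 15.7/6.13 = 2.561 in

2.56 in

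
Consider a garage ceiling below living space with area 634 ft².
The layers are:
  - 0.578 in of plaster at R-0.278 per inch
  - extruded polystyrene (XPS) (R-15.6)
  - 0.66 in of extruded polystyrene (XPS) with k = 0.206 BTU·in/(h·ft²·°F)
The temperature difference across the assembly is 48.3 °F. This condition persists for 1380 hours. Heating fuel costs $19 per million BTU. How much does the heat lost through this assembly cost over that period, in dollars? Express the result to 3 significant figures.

42.3 dollars

0.578 × 0.278 = 0.1607
0.66/0.206 = 3.204
R_total = 0.1607 + 15.6 + 3.204 = 18.96 ft²·°F·h/BTU
Q = 634 × 48.3 / 18.96 = 1615 BTU/h
E = 1615 × 1380 = 2228000 BTU
Cost = 2228000/10⁶ × 19 = $42.34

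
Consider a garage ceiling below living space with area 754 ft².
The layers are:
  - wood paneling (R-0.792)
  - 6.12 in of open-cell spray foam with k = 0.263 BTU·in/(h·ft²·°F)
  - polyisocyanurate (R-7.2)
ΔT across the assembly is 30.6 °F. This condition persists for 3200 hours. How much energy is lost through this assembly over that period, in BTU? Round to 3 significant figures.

6.12/0.263 = 23.27
R_total = 0.792 + 23.27 + 7.2 = 31.26 ft²·°F·h/BTU
Q = 754 × 30.6 / 31.26 = 738 BTU/h
E = 738 × 3200 = 2362000 BTU

2360000 BTU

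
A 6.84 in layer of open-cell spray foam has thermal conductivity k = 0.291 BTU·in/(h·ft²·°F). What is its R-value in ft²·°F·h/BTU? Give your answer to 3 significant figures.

23.5 ft²·°F·h/BTU

R = L/k = 6.84/0.291 = 23.51 ft²·°F·h/BTU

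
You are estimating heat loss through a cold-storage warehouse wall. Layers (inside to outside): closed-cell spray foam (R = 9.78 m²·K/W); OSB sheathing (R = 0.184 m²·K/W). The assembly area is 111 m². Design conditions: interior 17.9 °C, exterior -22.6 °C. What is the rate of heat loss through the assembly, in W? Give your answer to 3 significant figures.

R_total = 9.78 + 0.184 = 9.964 m²·K/W
Q = A·ΔT/R = 111 × (17.9 − (-22.6)) / 9.964 = 451.2 W

451 W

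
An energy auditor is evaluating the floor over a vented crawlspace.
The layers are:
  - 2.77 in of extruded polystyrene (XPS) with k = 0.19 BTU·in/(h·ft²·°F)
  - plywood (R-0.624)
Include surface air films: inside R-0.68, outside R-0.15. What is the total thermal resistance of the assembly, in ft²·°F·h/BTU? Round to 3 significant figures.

2.77/0.19 = 14.58
R_total = 0.68 + 14.58 + 0.624 + 0.15 = 16.03 ft²·°F·h/BTU

16.0 ft²·°F·h/BTU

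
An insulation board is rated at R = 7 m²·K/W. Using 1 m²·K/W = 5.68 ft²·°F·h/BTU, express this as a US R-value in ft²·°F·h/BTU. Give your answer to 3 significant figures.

R_US = 7 × 5.68 = 39.76

39.8 ft²·°F·h/BTU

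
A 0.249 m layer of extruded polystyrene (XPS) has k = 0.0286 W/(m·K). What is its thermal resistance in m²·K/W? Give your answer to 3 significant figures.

8.71 m²·K/W

R = L/k = 0.249/0.0286 = 8.706 m²·K/W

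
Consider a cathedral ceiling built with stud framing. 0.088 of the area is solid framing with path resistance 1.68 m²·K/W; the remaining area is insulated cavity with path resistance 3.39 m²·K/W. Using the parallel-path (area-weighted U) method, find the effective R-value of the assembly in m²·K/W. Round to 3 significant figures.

3.11 m²·K/W

U_eff = 0.912/3.39 + 0.088/1.68 = 0.269 + 0.05238 = 0.3214
R_eff = 1/U_eff = 3.111 m²·K/W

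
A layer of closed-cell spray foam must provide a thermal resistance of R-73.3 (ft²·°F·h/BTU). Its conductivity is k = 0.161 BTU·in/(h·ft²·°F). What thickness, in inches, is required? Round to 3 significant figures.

11.8 in

L = R × k = 73.3 × 0.161 = 11.8 in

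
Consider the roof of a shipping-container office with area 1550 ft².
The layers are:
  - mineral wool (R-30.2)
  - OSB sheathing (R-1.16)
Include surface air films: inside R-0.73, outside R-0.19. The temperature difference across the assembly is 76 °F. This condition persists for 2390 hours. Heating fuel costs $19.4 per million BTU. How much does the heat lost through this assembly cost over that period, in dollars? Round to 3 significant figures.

R_total = 0.73 + 30.2 + 1.16 + 0.19 = 32.28 ft²·°F·h/BTU
Q = 1550 × 76 / 32.28 = 3649 BTU/h
E = 3649 × 2390 = 8722000 BTU
Cost = 8722000/10⁶ × 19.4 = $169.2

169 dollars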